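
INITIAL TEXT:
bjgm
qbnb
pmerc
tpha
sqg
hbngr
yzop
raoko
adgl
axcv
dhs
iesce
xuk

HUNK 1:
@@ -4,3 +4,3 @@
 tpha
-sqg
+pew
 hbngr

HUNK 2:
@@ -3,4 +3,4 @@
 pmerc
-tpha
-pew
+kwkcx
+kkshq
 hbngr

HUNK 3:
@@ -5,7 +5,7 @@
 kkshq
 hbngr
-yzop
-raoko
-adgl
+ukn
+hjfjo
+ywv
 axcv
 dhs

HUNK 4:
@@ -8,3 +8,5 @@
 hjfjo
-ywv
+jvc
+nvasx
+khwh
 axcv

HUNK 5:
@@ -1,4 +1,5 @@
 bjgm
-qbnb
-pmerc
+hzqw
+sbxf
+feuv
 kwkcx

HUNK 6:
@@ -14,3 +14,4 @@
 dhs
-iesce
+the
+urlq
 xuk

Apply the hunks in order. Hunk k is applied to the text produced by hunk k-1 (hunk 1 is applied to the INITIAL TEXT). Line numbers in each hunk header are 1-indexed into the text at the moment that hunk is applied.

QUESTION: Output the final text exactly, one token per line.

Answer: bjgm
hzqw
sbxf
feuv
kwkcx
kkshq
hbngr
ukn
hjfjo
jvc
nvasx
khwh
axcv
dhs
the
urlq
xuk

Derivation:
Hunk 1: at line 4 remove [sqg] add [pew] -> 13 lines: bjgm qbnb pmerc tpha pew hbngr yzop raoko adgl axcv dhs iesce xuk
Hunk 2: at line 3 remove [tpha,pew] add [kwkcx,kkshq] -> 13 lines: bjgm qbnb pmerc kwkcx kkshq hbngr yzop raoko adgl axcv dhs iesce xuk
Hunk 3: at line 5 remove [yzop,raoko,adgl] add [ukn,hjfjo,ywv] -> 13 lines: bjgm qbnb pmerc kwkcx kkshq hbngr ukn hjfjo ywv axcv dhs iesce xuk
Hunk 4: at line 8 remove [ywv] add [jvc,nvasx,khwh] -> 15 lines: bjgm qbnb pmerc kwkcx kkshq hbngr ukn hjfjo jvc nvasx khwh axcv dhs iesce xuk
Hunk 5: at line 1 remove [qbnb,pmerc] add [hzqw,sbxf,feuv] -> 16 lines: bjgm hzqw sbxf feuv kwkcx kkshq hbngr ukn hjfjo jvc nvasx khwh axcv dhs iesce xuk
Hunk 6: at line 14 remove [iesce] add [the,urlq] -> 17 lines: bjgm hzqw sbxf feuv kwkcx kkshq hbngr ukn hjfjo jvc nvasx khwh axcv dhs the urlq xuk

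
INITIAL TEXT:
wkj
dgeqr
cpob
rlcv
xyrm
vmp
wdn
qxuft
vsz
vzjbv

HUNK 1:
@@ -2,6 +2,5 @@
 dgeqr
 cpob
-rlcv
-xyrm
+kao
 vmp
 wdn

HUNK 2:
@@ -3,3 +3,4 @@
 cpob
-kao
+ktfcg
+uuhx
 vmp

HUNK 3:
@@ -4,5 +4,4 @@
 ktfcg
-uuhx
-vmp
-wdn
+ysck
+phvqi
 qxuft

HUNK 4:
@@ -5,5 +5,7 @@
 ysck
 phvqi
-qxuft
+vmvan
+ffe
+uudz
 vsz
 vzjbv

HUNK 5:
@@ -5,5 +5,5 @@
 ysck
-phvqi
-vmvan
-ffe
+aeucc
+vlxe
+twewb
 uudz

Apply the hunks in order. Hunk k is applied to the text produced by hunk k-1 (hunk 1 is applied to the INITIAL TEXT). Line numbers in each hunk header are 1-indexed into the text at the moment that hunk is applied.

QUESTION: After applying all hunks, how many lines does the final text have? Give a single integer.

Hunk 1: at line 2 remove [rlcv,xyrm] add [kao] -> 9 lines: wkj dgeqr cpob kao vmp wdn qxuft vsz vzjbv
Hunk 2: at line 3 remove [kao] add [ktfcg,uuhx] -> 10 lines: wkj dgeqr cpob ktfcg uuhx vmp wdn qxuft vsz vzjbv
Hunk 3: at line 4 remove [uuhx,vmp,wdn] add [ysck,phvqi] -> 9 lines: wkj dgeqr cpob ktfcg ysck phvqi qxuft vsz vzjbv
Hunk 4: at line 5 remove [qxuft] add [vmvan,ffe,uudz] -> 11 lines: wkj dgeqr cpob ktfcg ysck phvqi vmvan ffe uudz vsz vzjbv
Hunk 5: at line 5 remove [phvqi,vmvan,ffe] add [aeucc,vlxe,twewb] -> 11 lines: wkj dgeqr cpob ktfcg ysck aeucc vlxe twewb uudz vsz vzjbv
Final line count: 11

Answer: 11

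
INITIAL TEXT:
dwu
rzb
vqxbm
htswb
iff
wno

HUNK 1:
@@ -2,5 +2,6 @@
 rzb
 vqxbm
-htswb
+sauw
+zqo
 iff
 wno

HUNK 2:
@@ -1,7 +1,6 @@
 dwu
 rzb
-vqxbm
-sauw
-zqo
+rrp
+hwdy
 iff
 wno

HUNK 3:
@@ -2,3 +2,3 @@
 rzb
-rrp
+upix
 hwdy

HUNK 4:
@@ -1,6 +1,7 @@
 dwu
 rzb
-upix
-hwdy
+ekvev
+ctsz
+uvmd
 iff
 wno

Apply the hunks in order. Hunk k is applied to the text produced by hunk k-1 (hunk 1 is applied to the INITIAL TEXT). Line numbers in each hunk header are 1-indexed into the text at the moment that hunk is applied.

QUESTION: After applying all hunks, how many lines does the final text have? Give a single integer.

Answer: 7

Derivation:
Hunk 1: at line 2 remove [htswb] add [sauw,zqo] -> 7 lines: dwu rzb vqxbm sauw zqo iff wno
Hunk 2: at line 1 remove [vqxbm,sauw,zqo] add [rrp,hwdy] -> 6 lines: dwu rzb rrp hwdy iff wno
Hunk 3: at line 2 remove [rrp] add [upix] -> 6 lines: dwu rzb upix hwdy iff wno
Hunk 4: at line 1 remove [upix,hwdy] add [ekvev,ctsz,uvmd] -> 7 lines: dwu rzb ekvev ctsz uvmd iff wno
Final line count: 7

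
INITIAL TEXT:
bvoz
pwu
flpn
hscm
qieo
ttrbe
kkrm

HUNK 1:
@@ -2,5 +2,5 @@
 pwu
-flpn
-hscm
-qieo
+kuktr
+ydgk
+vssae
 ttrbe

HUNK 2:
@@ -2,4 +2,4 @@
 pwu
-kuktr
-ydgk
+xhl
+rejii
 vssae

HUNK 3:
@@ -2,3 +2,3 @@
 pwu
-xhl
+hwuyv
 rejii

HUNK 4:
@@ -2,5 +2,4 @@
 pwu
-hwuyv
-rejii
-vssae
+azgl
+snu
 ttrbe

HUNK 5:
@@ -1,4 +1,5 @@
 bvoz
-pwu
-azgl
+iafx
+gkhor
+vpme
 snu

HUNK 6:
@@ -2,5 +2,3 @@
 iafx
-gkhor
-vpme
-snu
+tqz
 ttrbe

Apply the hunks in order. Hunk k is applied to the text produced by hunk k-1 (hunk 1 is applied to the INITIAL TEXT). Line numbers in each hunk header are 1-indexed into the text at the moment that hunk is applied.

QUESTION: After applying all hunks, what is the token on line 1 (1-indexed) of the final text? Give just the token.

Answer: bvoz

Derivation:
Hunk 1: at line 2 remove [flpn,hscm,qieo] add [kuktr,ydgk,vssae] -> 7 lines: bvoz pwu kuktr ydgk vssae ttrbe kkrm
Hunk 2: at line 2 remove [kuktr,ydgk] add [xhl,rejii] -> 7 lines: bvoz pwu xhl rejii vssae ttrbe kkrm
Hunk 3: at line 2 remove [xhl] add [hwuyv] -> 7 lines: bvoz pwu hwuyv rejii vssae ttrbe kkrm
Hunk 4: at line 2 remove [hwuyv,rejii,vssae] add [azgl,snu] -> 6 lines: bvoz pwu azgl snu ttrbe kkrm
Hunk 5: at line 1 remove [pwu,azgl] add [iafx,gkhor,vpme] -> 7 lines: bvoz iafx gkhor vpme snu ttrbe kkrm
Hunk 6: at line 2 remove [gkhor,vpme,snu] add [tqz] -> 5 lines: bvoz iafx tqz ttrbe kkrm
Final line 1: bvoz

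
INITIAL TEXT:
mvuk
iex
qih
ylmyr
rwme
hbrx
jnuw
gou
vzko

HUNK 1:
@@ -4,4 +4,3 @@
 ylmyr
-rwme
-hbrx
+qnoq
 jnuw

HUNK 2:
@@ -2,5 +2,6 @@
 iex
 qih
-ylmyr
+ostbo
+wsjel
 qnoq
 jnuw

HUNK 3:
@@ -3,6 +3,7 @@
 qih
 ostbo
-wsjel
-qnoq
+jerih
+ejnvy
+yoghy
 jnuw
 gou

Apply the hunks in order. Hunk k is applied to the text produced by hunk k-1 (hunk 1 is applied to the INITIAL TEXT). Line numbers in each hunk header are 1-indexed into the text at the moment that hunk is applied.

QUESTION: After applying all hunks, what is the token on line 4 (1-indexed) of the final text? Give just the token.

Answer: ostbo

Derivation:
Hunk 1: at line 4 remove [rwme,hbrx] add [qnoq] -> 8 lines: mvuk iex qih ylmyr qnoq jnuw gou vzko
Hunk 2: at line 2 remove [ylmyr] add [ostbo,wsjel] -> 9 lines: mvuk iex qih ostbo wsjel qnoq jnuw gou vzko
Hunk 3: at line 3 remove [wsjel,qnoq] add [jerih,ejnvy,yoghy] -> 10 lines: mvuk iex qih ostbo jerih ejnvy yoghy jnuw gou vzko
Final line 4: ostbo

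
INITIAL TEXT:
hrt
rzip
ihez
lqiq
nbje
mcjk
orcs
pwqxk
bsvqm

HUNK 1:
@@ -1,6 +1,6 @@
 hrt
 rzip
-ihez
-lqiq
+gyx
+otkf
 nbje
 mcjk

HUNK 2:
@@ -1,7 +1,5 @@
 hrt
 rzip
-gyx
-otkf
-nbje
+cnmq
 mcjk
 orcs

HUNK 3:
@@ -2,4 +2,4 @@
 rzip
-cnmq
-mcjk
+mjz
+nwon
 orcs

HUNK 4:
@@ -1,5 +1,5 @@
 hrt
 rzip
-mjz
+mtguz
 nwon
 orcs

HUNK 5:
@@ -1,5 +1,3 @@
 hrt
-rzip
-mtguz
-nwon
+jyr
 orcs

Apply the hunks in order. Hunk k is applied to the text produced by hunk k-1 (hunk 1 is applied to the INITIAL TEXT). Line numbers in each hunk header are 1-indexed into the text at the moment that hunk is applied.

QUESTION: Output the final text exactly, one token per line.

Answer: hrt
jyr
orcs
pwqxk
bsvqm

Derivation:
Hunk 1: at line 1 remove [ihez,lqiq] add [gyx,otkf] -> 9 lines: hrt rzip gyx otkf nbje mcjk orcs pwqxk bsvqm
Hunk 2: at line 1 remove [gyx,otkf,nbje] add [cnmq] -> 7 lines: hrt rzip cnmq mcjk orcs pwqxk bsvqm
Hunk 3: at line 2 remove [cnmq,mcjk] add [mjz,nwon] -> 7 lines: hrt rzip mjz nwon orcs pwqxk bsvqm
Hunk 4: at line 1 remove [mjz] add [mtguz] -> 7 lines: hrt rzip mtguz nwon orcs pwqxk bsvqm
Hunk 5: at line 1 remove [rzip,mtguz,nwon] add [jyr] -> 5 lines: hrt jyr orcs pwqxk bsvqm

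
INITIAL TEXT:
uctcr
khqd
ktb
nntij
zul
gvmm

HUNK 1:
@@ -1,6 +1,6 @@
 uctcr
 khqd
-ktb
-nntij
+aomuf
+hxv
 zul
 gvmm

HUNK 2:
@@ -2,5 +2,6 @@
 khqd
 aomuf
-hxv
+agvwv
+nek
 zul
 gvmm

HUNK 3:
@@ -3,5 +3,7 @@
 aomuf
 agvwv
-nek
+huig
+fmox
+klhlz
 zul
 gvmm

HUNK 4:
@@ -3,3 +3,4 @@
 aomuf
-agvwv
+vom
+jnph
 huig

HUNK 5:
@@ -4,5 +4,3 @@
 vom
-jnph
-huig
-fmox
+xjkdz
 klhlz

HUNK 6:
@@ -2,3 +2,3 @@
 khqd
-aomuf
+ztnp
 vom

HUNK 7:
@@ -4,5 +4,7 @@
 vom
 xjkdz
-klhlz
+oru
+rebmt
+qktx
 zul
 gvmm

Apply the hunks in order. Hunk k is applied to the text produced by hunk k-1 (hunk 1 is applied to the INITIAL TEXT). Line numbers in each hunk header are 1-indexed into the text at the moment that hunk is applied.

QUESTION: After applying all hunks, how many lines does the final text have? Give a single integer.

Answer: 10

Derivation:
Hunk 1: at line 1 remove [ktb,nntij] add [aomuf,hxv] -> 6 lines: uctcr khqd aomuf hxv zul gvmm
Hunk 2: at line 2 remove [hxv] add [agvwv,nek] -> 7 lines: uctcr khqd aomuf agvwv nek zul gvmm
Hunk 3: at line 3 remove [nek] add [huig,fmox,klhlz] -> 9 lines: uctcr khqd aomuf agvwv huig fmox klhlz zul gvmm
Hunk 4: at line 3 remove [agvwv] add [vom,jnph] -> 10 lines: uctcr khqd aomuf vom jnph huig fmox klhlz zul gvmm
Hunk 5: at line 4 remove [jnph,huig,fmox] add [xjkdz] -> 8 lines: uctcr khqd aomuf vom xjkdz klhlz zul gvmm
Hunk 6: at line 2 remove [aomuf] add [ztnp] -> 8 lines: uctcr khqd ztnp vom xjkdz klhlz zul gvmm
Hunk 7: at line 4 remove [klhlz] add [oru,rebmt,qktx] -> 10 lines: uctcr khqd ztnp vom xjkdz oru rebmt qktx zul gvmm
Final line count: 10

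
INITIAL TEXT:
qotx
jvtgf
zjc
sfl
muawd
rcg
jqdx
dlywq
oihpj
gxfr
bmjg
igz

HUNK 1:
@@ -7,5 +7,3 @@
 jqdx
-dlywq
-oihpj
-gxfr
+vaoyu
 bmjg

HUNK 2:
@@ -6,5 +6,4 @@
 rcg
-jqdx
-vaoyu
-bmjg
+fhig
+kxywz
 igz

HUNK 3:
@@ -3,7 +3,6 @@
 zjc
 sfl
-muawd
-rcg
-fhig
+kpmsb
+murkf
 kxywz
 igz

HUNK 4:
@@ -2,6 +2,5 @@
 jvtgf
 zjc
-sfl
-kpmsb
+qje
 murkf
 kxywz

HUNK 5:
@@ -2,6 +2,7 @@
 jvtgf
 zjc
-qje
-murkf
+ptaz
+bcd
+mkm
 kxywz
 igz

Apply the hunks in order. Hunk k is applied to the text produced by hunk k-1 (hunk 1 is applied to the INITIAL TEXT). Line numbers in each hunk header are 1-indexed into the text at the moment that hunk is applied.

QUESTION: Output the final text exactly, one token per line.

Answer: qotx
jvtgf
zjc
ptaz
bcd
mkm
kxywz
igz

Derivation:
Hunk 1: at line 7 remove [dlywq,oihpj,gxfr] add [vaoyu] -> 10 lines: qotx jvtgf zjc sfl muawd rcg jqdx vaoyu bmjg igz
Hunk 2: at line 6 remove [jqdx,vaoyu,bmjg] add [fhig,kxywz] -> 9 lines: qotx jvtgf zjc sfl muawd rcg fhig kxywz igz
Hunk 3: at line 3 remove [muawd,rcg,fhig] add [kpmsb,murkf] -> 8 lines: qotx jvtgf zjc sfl kpmsb murkf kxywz igz
Hunk 4: at line 2 remove [sfl,kpmsb] add [qje] -> 7 lines: qotx jvtgf zjc qje murkf kxywz igz
Hunk 5: at line 2 remove [qje,murkf] add [ptaz,bcd,mkm] -> 8 lines: qotx jvtgf zjc ptaz bcd mkm kxywz igz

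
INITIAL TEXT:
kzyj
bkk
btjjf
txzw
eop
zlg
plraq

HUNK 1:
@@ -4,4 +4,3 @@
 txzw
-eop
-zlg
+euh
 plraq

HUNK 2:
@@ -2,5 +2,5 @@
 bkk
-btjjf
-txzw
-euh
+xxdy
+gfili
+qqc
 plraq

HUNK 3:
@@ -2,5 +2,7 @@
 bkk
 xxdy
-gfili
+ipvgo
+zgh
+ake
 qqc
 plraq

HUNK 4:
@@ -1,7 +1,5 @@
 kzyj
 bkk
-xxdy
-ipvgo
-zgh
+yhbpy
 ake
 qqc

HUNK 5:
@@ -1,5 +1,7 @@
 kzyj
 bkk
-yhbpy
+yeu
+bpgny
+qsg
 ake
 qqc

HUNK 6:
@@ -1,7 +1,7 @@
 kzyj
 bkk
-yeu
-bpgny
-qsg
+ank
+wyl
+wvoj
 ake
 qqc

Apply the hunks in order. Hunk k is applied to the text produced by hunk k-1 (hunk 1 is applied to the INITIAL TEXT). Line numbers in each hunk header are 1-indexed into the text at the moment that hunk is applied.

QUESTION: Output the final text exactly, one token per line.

Hunk 1: at line 4 remove [eop,zlg] add [euh] -> 6 lines: kzyj bkk btjjf txzw euh plraq
Hunk 2: at line 2 remove [btjjf,txzw,euh] add [xxdy,gfili,qqc] -> 6 lines: kzyj bkk xxdy gfili qqc plraq
Hunk 3: at line 2 remove [gfili] add [ipvgo,zgh,ake] -> 8 lines: kzyj bkk xxdy ipvgo zgh ake qqc plraq
Hunk 4: at line 1 remove [xxdy,ipvgo,zgh] add [yhbpy] -> 6 lines: kzyj bkk yhbpy ake qqc plraq
Hunk 5: at line 1 remove [yhbpy] add [yeu,bpgny,qsg] -> 8 lines: kzyj bkk yeu bpgny qsg ake qqc plraq
Hunk 6: at line 1 remove [yeu,bpgny,qsg] add [ank,wyl,wvoj] -> 8 lines: kzyj bkk ank wyl wvoj ake qqc plraq

Answer: kzyj
bkk
ank
wyl
wvoj
ake
qqc
plraq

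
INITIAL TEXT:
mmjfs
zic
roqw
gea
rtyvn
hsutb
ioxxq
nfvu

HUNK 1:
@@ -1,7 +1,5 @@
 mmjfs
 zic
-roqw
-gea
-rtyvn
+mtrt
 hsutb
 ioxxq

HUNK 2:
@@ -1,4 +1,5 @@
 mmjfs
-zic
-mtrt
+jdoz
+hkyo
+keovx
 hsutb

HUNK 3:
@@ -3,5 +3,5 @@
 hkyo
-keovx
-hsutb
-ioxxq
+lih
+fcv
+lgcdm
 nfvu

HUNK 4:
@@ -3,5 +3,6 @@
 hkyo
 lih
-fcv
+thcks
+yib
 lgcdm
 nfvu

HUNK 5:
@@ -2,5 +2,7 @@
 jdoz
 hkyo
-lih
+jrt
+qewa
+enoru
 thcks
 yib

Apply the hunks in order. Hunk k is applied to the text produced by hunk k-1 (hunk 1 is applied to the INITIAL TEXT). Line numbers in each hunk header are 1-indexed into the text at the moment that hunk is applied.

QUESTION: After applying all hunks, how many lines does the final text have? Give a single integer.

Hunk 1: at line 1 remove [roqw,gea,rtyvn] add [mtrt] -> 6 lines: mmjfs zic mtrt hsutb ioxxq nfvu
Hunk 2: at line 1 remove [zic,mtrt] add [jdoz,hkyo,keovx] -> 7 lines: mmjfs jdoz hkyo keovx hsutb ioxxq nfvu
Hunk 3: at line 3 remove [keovx,hsutb,ioxxq] add [lih,fcv,lgcdm] -> 7 lines: mmjfs jdoz hkyo lih fcv lgcdm nfvu
Hunk 4: at line 3 remove [fcv] add [thcks,yib] -> 8 lines: mmjfs jdoz hkyo lih thcks yib lgcdm nfvu
Hunk 5: at line 2 remove [lih] add [jrt,qewa,enoru] -> 10 lines: mmjfs jdoz hkyo jrt qewa enoru thcks yib lgcdm nfvu
Final line count: 10

Answer: 10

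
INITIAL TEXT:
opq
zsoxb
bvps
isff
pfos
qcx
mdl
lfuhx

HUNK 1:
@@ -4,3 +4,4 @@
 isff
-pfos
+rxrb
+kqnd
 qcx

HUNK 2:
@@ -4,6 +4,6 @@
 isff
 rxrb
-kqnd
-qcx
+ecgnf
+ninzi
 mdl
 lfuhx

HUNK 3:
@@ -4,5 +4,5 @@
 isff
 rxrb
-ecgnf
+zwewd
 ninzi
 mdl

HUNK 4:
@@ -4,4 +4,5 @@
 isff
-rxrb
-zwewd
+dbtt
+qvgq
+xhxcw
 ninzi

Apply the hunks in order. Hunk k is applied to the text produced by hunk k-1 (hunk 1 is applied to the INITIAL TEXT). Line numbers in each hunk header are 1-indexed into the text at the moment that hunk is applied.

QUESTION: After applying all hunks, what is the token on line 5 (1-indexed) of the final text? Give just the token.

Answer: dbtt

Derivation:
Hunk 1: at line 4 remove [pfos] add [rxrb,kqnd] -> 9 lines: opq zsoxb bvps isff rxrb kqnd qcx mdl lfuhx
Hunk 2: at line 4 remove [kqnd,qcx] add [ecgnf,ninzi] -> 9 lines: opq zsoxb bvps isff rxrb ecgnf ninzi mdl lfuhx
Hunk 3: at line 4 remove [ecgnf] add [zwewd] -> 9 lines: opq zsoxb bvps isff rxrb zwewd ninzi mdl lfuhx
Hunk 4: at line 4 remove [rxrb,zwewd] add [dbtt,qvgq,xhxcw] -> 10 lines: opq zsoxb bvps isff dbtt qvgq xhxcw ninzi mdl lfuhx
Final line 5: dbtt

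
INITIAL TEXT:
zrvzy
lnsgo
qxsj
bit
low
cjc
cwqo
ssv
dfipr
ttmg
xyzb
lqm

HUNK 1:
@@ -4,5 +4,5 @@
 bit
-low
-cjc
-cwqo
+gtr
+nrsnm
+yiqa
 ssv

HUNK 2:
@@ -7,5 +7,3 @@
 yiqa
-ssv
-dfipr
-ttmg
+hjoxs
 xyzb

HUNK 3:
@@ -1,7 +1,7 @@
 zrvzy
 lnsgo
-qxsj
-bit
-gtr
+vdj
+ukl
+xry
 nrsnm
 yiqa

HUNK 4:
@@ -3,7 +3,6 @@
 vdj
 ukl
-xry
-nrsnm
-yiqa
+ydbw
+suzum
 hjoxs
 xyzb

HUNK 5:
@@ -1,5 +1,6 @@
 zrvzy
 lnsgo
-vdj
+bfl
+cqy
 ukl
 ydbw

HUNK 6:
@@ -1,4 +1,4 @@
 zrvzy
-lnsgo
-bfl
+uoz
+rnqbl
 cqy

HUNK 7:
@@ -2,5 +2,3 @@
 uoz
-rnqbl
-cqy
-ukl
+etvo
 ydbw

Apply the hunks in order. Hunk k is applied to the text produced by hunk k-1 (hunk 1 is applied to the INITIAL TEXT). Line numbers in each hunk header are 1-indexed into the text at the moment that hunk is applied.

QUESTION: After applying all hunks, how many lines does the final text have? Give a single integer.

Answer: 8

Derivation:
Hunk 1: at line 4 remove [low,cjc,cwqo] add [gtr,nrsnm,yiqa] -> 12 lines: zrvzy lnsgo qxsj bit gtr nrsnm yiqa ssv dfipr ttmg xyzb lqm
Hunk 2: at line 7 remove [ssv,dfipr,ttmg] add [hjoxs] -> 10 lines: zrvzy lnsgo qxsj bit gtr nrsnm yiqa hjoxs xyzb lqm
Hunk 3: at line 1 remove [qxsj,bit,gtr] add [vdj,ukl,xry] -> 10 lines: zrvzy lnsgo vdj ukl xry nrsnm yiqa hjoxs xyzb lqm
Hunk 4: at line 3 remove [xry,nrsnm,yiqa] add [ydbw,suzum] -> 9 lines: zrvzy lnsgo vdj ukl ydbw suzum hjoxs xyzb lqm
Hunk 5: at line 1 remove [vdj] add [bfl,cqy] -> 10 lines: zrvzy lnsgo bfl cqy ukl ydbw suzum hjoxs xyzb lqm
Hunk 6: at line 1 remove [lnsgo,bfl] add [uoz,rnqbl] -> 10 lines: zrvzy uoz rnqbl cqy ukl ydbw suzum hjoxs xyzb lqm
Hunk 7: at line 2 remove [rnqbl,cqy,ukl] add [etvo] -> 8 lines: zrvzy uoz etvo ydbw suzum hjoxs xyzb lqm
Final line count: 8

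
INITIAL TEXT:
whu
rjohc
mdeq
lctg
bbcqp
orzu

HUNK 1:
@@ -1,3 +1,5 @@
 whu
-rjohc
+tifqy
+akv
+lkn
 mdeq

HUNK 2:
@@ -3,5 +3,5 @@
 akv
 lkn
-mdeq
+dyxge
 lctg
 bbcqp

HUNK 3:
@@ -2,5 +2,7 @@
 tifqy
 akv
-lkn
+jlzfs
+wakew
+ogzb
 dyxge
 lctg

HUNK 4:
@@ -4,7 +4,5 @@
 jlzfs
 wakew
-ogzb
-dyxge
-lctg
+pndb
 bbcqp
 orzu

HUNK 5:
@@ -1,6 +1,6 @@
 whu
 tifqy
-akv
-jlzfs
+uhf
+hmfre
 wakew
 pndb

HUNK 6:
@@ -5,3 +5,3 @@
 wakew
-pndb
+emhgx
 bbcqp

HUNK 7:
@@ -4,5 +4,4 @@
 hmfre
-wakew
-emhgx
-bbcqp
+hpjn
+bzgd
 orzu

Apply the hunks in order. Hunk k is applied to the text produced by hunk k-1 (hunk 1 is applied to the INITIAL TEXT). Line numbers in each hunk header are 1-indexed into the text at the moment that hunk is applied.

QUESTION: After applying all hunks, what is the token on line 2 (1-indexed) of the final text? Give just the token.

Answer: tifqy

Derivation:
Hunk 1: at line 1 remove [rjohc] add [tifqy,akv,lkn] -> 8 lines: whu tifqy akv lkn mdeq lctg bbcqp orzu
Hunk 2: at line 3 remove [mdeq] add [dyxge] -> 8 lines: whu tifqy akv lkn dyxge lctg bbcqp orzu
Hunk 3: at line 2 remove [lkn] add [jlzfs,wakew,ogzb] -> 10 lines: whu tifqy akv jlzfs wakew ogzb dyxge lctg bbcqp orzu
Hunk 4: at line 4 remove [ogzb,dyxge,lctg] add [pndb] -> 8 lines: whu tifqy akv jlzfs wakew pndb bbcqp orzu
Hunk 5: at line 1 remove [akv,jlzfs] add [uhf,hmfre] -> 8 lines: whu tifqy uhf hmfre wakew pndb bbcqp orzu
Hunk 6: at line 5 remove [pndb] add [emhgx] -> 8 lines: whu tifqy uhf hmfre wakew emhgx bbcqp orzu
Hunk 7: at line 4 remove [wakew,emhgx,bbcqp] add [hpjn,bzgd] -> 7 lines: whu tifqy uhf hmfre hpjn bzgd orzu
Final line 2: tifqy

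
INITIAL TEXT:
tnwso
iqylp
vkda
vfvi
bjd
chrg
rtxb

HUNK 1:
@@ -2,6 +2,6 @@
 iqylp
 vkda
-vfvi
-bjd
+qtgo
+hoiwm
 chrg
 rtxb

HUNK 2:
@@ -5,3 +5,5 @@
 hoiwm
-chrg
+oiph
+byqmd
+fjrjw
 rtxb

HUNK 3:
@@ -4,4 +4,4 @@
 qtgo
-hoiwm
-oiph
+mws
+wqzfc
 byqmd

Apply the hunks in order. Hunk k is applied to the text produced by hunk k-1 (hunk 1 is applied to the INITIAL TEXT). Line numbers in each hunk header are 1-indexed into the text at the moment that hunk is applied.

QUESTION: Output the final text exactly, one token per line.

Hunk 1: at line 2 remove [vfvi,bjd] add [qtgo,hoiwm] -> 7 lines: tnwso iqylp vkda qtgo hoiwm chrg rtxb
Hunk 2: at line 5 remove [chrg] add [oiph,byqmd,fjrjw] -> 9 lines: tnwso iqylp vkda qtgo hoiwm oiph byqmd fjrjw rtxb
Hunk 3: at line 4 remove [hoiwm,oiph] add [mws,wqzfc] -> 9 lines: tnwso iqylp vkda qtgo mws wqzfc byqmd fjrjw rtxb

Answer: tnwso
iqylp
vkda
qtgo
mws
wqzfc
byqmd
fjrjw
rtxb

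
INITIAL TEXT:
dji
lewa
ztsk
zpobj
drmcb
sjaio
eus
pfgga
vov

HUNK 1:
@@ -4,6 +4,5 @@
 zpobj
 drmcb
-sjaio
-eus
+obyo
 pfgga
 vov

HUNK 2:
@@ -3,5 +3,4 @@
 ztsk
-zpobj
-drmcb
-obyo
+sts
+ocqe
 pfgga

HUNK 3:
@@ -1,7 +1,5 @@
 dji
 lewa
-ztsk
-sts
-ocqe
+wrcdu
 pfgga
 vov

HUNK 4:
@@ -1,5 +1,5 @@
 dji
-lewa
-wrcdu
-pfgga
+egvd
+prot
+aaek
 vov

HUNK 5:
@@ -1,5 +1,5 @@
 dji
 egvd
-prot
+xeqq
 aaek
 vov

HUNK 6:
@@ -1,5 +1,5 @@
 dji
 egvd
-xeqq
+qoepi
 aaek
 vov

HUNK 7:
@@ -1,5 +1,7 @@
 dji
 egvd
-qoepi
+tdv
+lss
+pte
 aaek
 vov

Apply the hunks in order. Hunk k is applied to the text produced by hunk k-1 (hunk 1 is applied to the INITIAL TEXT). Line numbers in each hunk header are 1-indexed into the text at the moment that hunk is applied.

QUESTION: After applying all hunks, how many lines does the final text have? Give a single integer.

Answer: 7

Derivation:
Hunk 1: at line 4 remove [sjaio,eus] add [obyo] -> 8 lines: dji lewa ztsk zpobj drmcb obyo pfgga vov
Hunk 2: at line 3 remove [zpobj,drmcb,obyo] add [sts,ocqe] -> 7 lines: dji lewa ztsk sts ocqe pfgga vov
Hunk 3: at line 1 remove [ztsk,sts,ocqe] add [wrcdu] -> 5 lines: dji lewa wrcdu pfgga vov
Hunk 4: at line 1 remove [lewa,wrcdu,pfgga] add [egvd,prot,aaek] -> 5 lines: dji egvd prot aaek vov
Hunk 5: at line 1 remove [prot] add [xeqq] -> 5 lines: dji egvd xeqq aaek vov
Hunk 6: at line 1 remove [xeqq] add [qoepi] -> 5 lines: dji egvd qoepi aaek vov
Hunk 7: at line 1 remove [qoepi] add [tdv,lss,pte] -> 7 lines: dji egvd tdv lss pte aaek vov
Final line count: 7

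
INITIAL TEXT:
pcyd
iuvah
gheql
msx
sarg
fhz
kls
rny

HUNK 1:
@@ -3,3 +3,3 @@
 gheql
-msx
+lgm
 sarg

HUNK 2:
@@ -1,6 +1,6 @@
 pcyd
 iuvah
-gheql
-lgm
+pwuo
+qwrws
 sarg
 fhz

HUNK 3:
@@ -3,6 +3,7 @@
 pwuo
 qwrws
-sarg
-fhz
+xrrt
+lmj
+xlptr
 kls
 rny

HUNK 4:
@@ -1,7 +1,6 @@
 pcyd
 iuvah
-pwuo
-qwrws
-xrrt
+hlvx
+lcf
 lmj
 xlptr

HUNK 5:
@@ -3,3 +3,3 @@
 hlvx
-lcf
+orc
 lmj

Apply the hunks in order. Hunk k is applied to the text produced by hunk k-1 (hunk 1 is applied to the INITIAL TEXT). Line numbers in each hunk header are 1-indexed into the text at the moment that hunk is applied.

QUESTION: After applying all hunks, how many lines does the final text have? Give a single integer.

Answer: 8

Derivation:
Hunk 1: at line 3 remove [msx] add [lgm] -> 8 lines: pcyd iuvah gheql lgm sarg fhz kls rny
Hunk 2: at line 1 remove [gheql,lgm] add [pwuo,qwrws] -> 8 lines: pcyd iuvah pwuo qwrws sarg fhz kls rny
Hunk 3: at line 3 remove [sarg,fhz] add [xrrt,lmj,xlptr] -> 9 lines: pcyd iuvah pwuo qwrws xrrt lmj xlptr kls rny
Hunk 4: at line 1 remove [pwuo,qwrws,xrrt] add [hlvx,lcf] -> 8 lines: pcyd iuvah hlvx lcf lmj xlptr kls rny
Hunk 5: at line 3 remove [lcf] add [orc] -> 8 lines: pcyd iuvah hlvx orc lmj xlptr kls rny
Final line count: 8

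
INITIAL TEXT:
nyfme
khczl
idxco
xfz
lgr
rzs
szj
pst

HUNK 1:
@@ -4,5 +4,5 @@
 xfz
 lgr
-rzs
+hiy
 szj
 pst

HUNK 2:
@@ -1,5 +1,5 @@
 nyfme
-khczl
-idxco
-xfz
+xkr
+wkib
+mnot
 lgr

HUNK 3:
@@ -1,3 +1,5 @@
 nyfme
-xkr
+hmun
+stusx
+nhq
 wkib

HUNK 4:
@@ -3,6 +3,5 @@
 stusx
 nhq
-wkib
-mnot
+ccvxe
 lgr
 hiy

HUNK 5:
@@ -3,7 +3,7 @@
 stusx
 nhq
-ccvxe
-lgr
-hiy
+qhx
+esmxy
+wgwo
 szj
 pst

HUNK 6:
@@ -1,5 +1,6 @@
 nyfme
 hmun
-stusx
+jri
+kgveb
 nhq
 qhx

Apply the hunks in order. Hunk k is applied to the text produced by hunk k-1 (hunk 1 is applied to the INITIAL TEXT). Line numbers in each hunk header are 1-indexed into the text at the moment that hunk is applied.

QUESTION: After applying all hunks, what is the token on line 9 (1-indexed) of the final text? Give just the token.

Answer: szj

Derivation:
Hunk 1: at line 4 remove [rzs] add [hiy] -> 8 lines: nyfme khczl idxco xfz lgr hiy szj pst
Hunk 2: at line 1 remove [khczl,idxco,xfz] add [xkr,wkib,mnot] -> 8 lines: nyfme xkr wkib mnot lgr hiy szj pst
Hunk 3: at line 1 remove [xkr] add [hmun,stusx,nhq] -> 10 lines: nyfme hmun stusx nhq wkib mnot lgr hiy szj pst
Hunk 4: at line 3 remove [wkib,mnot] add [ccvxe] -> 9 lines: nyfme hmun stusx nhq ccvxe lgr hiy szj pst
Hunk 5: at line 3 remove [ccvxe,lgr,hiy] add [qhx,esmxy,wgwo] -> 9 lines: nyfme hmun stusx nhq qhx esmxy wgwo szj pst
Hunk 6: at line 1 remove [stusx] add [jri,kgveb] -> 10 lines: nyfme hmun jri kgveb nhq qhx esmxy wgwo szj pst
Final line 9: szj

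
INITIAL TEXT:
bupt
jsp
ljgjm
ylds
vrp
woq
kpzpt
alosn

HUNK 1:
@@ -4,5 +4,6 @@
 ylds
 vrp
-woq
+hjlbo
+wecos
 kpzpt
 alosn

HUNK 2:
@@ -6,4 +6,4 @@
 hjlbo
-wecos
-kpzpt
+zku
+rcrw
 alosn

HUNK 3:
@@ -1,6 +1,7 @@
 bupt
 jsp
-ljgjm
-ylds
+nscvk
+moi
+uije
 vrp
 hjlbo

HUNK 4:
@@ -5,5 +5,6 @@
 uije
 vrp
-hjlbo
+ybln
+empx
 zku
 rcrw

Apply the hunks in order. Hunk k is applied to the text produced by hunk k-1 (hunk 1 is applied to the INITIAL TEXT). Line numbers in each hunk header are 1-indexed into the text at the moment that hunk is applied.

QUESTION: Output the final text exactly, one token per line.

Hunk 1: at line 4 remove [woq] add [hjlbo,wecos] -> 9 lines: bupt jsp ljgjm ylds vrp hjlbo wecos kpzpt alosn
Hunk 2: at line 6 remove [wecos,kpzpt] add [zku,rcrw] -> 9 lines: bupt jsp ljgjm ylds vrp hjlbo zku rcrw alosn
Hunk 3: at line 1 remove [ljgjm,ylds] add [nscvk,moi,uije] -> 10 lines: bupt jsp nscvk moi uije vrp hjlbo zku rcrw alosn
Hunk 4: at line 5 remove [hjlbo] add [ybln,empx] -> 11 lines: bupt jsp nscvk moi uije vrp ybln empx zku rcrw alosn

Answer: bupt
jsp
nscvk
moi
uije
vrp
ybln
empx
zku
rcrw
alosn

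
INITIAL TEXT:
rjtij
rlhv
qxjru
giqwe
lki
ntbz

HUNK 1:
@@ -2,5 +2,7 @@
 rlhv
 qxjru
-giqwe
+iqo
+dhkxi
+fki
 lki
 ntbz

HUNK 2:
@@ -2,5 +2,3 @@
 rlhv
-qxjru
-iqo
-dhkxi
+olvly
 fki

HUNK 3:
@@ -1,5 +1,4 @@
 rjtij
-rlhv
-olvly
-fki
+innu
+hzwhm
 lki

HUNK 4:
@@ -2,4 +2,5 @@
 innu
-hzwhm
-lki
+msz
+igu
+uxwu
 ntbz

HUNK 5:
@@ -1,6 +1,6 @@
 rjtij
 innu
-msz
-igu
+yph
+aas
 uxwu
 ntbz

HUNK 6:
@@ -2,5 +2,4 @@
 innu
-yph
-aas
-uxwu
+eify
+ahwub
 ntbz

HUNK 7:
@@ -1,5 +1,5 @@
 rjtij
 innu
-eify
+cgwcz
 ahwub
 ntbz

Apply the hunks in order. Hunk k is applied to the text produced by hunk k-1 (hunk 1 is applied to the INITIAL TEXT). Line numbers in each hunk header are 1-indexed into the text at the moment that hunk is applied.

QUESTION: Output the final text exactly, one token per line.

Answer: rjtij
innu
cgwcz
ahwub
ntbz

Derivation:
Hunk 1: at line 2 remove [giqwe] add [iqo,dhkxi,fki] -> 8 lines: rjtij rlhv qxjru iqo dhkxi fki lki ntbz
Hunk 2: at line 2 remove [qxjru,iqo,dhkxi] add [olvly] -> 6 lines: rjtij rlhv olvly fki lki ntbz
Hunk 3: at line 1 remove [rlhv,olvly,fki] add [innu,hzwhm] -> 5 lines: rjtij innu hzwhm lki ntbz
Hunk 4: at line 2 remove [hzwhm,lki] add [msz,igu,uxwu] -> 6 lines: rjtij innu msz igu uxwu ntbz
Hunk 5: at line 1 remove [msz,igu] add [yph,aas] -> 6 lines: rjtij innu yph aas uxwu ntbz
Hunk 6: at line 2 remove [yph,aas,uxwu] add [eify,ahwub] -> 5 lines: rjtij innu eify ahwub ntbz
Hunk 7: at line 1 remove [eify] add [cgwcz] -> 5 lines: rjtij innu cgwcz ahwub ntbz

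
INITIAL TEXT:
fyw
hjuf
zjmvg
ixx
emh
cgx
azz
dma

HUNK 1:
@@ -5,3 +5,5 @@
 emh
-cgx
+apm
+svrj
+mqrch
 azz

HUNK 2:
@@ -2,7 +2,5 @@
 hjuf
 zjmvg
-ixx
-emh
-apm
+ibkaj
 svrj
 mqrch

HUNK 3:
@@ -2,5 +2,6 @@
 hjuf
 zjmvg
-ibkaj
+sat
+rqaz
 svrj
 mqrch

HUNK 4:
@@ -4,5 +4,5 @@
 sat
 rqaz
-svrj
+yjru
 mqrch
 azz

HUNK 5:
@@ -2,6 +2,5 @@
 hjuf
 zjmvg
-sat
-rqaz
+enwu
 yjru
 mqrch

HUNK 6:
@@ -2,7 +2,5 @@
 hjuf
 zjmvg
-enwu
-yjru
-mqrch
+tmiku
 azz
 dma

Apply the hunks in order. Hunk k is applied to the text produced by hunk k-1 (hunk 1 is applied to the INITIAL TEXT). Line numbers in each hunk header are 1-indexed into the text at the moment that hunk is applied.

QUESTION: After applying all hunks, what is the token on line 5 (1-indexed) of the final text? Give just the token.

Hunk 1: at line 5 remove [cgx] add [apm,svrj,mqrch] -> 10 lines: fyw hjuf zjmvg ixx emh apm svrj mqrch azz dma
Hunk 2: at line 2 remove [ixx,emh,apm] add [ibkaj] -> 8 lines: fyw hjuf zjmvg ibkaj svrj mqrch azz dma
Hunk 3: at line 2 remove [ibkaj] add [sat,rqaz] -> 9 lines: fyw hjuf zjmvg sat rqaz svrj mqrch azz dma
Hunk 4: at line 4 remove [svrj] add [yjru] -> 9 lines: fyw hjuf zjmvg sat rqaz yjru mqrch azz dma
Hunk 5: at line 2 remove [sat,rqaz] add [enwu] -> 8 lines: fyw hjuf zjmvg enwu yjru mqrch azz dma
Hunk 6: at line 2 remove [enwu,yjru,mqrch] add [tmiku] -> 6 lines: fyw hjuf zjmvg tmiku azz dma
Final line 5: azz

Answer: azz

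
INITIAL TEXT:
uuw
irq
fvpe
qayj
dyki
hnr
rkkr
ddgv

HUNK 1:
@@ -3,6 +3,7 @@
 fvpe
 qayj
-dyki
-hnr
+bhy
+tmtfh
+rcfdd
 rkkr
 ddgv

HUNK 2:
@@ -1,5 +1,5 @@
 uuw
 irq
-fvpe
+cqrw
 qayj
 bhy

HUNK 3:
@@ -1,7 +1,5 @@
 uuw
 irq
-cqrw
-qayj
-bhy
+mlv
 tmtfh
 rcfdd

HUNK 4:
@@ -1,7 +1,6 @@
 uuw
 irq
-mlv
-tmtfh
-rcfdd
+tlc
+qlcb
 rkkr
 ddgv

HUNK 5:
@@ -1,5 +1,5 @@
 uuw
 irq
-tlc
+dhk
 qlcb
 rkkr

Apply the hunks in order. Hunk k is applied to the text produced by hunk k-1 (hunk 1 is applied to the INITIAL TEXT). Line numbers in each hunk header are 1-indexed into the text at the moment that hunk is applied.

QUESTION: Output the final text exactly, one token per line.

Hunk 1: at line 3 remove [dyki,hnr] add [bhy,tmtfh,rcfdd] -> 9 lines: uuw irq fvpe qayj bhy tmtfh rcfdd rkkr ddgv
Hunk 2: at line 1 remove [fvpe] add [cqrw] -> 9 lines: uuw irq cqrw qayj bhy tmtfh rcfdd rkkr ddgv
Hunk 3: at line 1 remove [cqrw,qayj,bhy] add [mlv] -> 7 lines: uuw irq mlv tmtfh rcfdd rkkr ddgv
Hunk 4: at line 1 remove [mlv,tmtfh,rcfdd] add [tlc,qlcb] -> 6 lines: uuw irq tlc qlcb rkkr ddgv
Hunk 5: at line 1 remove [tlc] add [dhk] -> 6 lines: uuw irq dhk qlcb rkkr ddgv

Answer: uuw
irq
dhk
qlcb
rkkr
ddgv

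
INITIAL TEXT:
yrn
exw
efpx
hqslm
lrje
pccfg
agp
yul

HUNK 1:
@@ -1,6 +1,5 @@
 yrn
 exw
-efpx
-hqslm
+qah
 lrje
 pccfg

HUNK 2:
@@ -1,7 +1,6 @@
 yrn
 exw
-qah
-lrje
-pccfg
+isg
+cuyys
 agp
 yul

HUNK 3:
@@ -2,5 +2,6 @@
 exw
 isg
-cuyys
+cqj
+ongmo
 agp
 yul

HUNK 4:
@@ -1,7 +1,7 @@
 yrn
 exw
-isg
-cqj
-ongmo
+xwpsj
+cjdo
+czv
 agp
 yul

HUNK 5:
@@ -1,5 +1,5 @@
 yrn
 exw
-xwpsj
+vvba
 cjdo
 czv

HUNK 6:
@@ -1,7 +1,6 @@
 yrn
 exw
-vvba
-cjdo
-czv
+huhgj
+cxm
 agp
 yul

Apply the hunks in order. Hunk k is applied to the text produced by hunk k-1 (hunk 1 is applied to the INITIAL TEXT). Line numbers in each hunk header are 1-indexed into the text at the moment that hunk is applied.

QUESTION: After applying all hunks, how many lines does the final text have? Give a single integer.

Answer: 6

Derivation:
Hunk 1: at line 1 remove [efpx,hqslm] add [qah] -> 7 lines: yrn exw qah lrje pccfg agp yul
Hunk 2: at line 1 remove [qah,lrje,pccfg] add [isg,cuyys] -> 6 lines: yrn exw isg cuyys agp yul
Hunk 3: at line 2 remove [cuyys] add [cqj,ongmo] -> 7 lines: yrn exw isg cqj ongmo agp yul
Hunk 4: at line 1 remove [isg,cqj,ongmo] add [xwpsj,cjdo,czv] -> 7 lines: yrn exw xwpsj cjdo czv agp yul
Hunk 5: at line 1 remove [xwpsj] add [vvba] -> 7 lines: yrn exw vvba cjdo czv agp yul
Hunk 6: at line 1 remove [vvba,cjdo,czv] add [huhgj,cxm] -> 6 lines: yrn exw huhgj cxm agp yul
Final line count: 6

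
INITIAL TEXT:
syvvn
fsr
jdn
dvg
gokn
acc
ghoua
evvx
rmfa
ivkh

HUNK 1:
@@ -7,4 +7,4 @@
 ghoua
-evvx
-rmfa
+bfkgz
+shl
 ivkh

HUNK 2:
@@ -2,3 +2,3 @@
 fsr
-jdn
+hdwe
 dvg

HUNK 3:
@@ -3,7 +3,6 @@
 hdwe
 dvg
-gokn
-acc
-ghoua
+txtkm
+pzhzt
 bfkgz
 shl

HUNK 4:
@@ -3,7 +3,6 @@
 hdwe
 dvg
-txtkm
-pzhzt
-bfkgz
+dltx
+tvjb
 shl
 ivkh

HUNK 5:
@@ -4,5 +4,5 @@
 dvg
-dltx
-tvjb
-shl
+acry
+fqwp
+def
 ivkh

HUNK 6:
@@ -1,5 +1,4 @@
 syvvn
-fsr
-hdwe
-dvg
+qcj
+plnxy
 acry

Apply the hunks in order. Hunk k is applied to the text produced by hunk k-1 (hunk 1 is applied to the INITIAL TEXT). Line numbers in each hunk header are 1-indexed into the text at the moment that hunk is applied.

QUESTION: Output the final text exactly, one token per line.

Hunk 1: at line 7 remove [evvx,rmfa] add [bfkgz,shl] -> 10 lines: syvvn fsr jdn dvg gokn acc ghoua bfkgz shl ivkh
Hunk 2: at line 2 remove [jdn] add [hdwe] -> 10 lines: syvvn fsr hdwe dvg gokn acc ghoua bfkgz shl ivkh
Hunk 3: at line 3 remove [gokn,acc,ghoua] add [txtkm,pzhzt] -> 9 lines: syvvn fsr hdwe dvg txtkm pzhzt bfkgz shl ivkh
Hunk 4: at line 3 remove [txtkm,pzhzt,bfkgz] add [dltx,tvjb] -> 8 lines: syvvn fsr hdwe dvg dltx tvjb shl ivkh
Hunk 5: at line 4 remove [dltx,tvjb,shl] add [acry,fqwp,def] -> 8 lines: syvvn fsr hdwe dvg acry fqwp def ivkh
Hunk 6: at line 1 remove [fsr,hdwe,dvg] add [qcj,plnxy] -> 7 lines: syvvn qcj plnxy acry fqwp def ivkh

Answer: syvvn
qcj
plnxy
acry
fqwp
def
ivkh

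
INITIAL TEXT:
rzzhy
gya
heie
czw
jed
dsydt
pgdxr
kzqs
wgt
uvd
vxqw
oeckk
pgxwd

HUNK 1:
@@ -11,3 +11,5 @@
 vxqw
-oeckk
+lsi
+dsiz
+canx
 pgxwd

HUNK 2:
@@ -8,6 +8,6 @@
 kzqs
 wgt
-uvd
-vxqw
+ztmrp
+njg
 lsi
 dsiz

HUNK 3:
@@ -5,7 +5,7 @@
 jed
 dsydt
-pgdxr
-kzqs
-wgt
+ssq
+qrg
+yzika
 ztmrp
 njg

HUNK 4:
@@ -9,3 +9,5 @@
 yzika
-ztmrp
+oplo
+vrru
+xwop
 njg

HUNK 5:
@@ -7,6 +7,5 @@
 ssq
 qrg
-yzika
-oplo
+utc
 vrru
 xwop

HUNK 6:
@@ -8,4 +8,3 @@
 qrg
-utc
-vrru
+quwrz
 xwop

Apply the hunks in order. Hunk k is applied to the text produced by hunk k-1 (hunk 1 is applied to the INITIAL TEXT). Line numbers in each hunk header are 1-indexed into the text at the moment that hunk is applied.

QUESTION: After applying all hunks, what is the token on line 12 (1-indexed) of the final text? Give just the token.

Answer: lsi

Derivation:
Hunk 1: at line 11 remove [oeckk] add [lsi,dsiz,canx] -> 15 lines: rzzhy gya heie czw jed dsydt pgdxr kzqs wgt uvd vxqw lsi dsiz canx pgxwd
Hunk 2: at line 8 remove [uvd,vxqw] add [ztmrp,njg] -> 15 lines: rzzhy gya heie czw jed dsydt pgdxr kzqs wgt ztmrp njg lsi dsiz canx pgxwd
Hunk 3: at line 5 remove [pgdxr,kzqs,wgt] add [ssq,qrg,yzika] -> 15 lines: rzzhy gya heie czw jed dsydt ssq qrg yzika ztmrp njg lsi dsiz canx pgxwd
Hunk 4: at line 9 remove [ztmrp] add [oplo,vrru,xwop] -> 17 lines: rzzhy gya heie czw jed dsydt ssq qrg yzika oplo vrru xwop njg lsi dsiz canx pgxwd
Hunk 5: at line 7 remove [yzika,oplo] add [utc] -> 16 lines: rzzhy gya heie czw jed dsydt ssq qrg utc vrru xwop njg lsi dsiz canx pgxwd
Hunk 6: at line 8 remove [utc,vrru] add [quwrz] -> 15 lines: rzzhy gya heie czw jed dsydt ssq qrg quwrz xwop njg lsi dsiz canx pgxwd
Final line 12: lsi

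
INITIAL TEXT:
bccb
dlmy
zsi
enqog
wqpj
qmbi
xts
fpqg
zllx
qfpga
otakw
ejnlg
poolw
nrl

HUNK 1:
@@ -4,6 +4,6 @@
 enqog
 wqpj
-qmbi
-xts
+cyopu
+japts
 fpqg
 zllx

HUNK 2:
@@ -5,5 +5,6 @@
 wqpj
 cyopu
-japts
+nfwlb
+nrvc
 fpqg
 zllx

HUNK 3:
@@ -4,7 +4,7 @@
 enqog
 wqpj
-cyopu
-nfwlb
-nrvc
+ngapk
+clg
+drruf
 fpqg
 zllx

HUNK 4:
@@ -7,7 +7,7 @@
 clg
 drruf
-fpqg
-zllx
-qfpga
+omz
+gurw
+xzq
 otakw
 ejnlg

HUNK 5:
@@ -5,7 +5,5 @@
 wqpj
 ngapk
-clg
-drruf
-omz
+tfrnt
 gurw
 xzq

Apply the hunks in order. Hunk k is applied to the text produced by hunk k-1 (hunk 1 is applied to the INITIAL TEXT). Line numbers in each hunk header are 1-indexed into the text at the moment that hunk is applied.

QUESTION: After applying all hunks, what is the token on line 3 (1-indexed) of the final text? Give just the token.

Hunk 1: at line 4 remove [qmbi,xts] add [cyopu,japts] -> 14 lines: bccb dlmy zsi enqog wqpj cyopu japts fpqg zllx qfpga otakw ejnlg poolw nrl
Hunk 2: at line 5 remove [japts] add [nfwlb,nrvc] -> 15 lines: bccb dlmy zsi enqog wqpj cyopu nfwlb nrvc fpqg zllx qfpga otakw ejnlg poolw nrl
Hunk 3: at line 4 remove [cyopu,nfwlb,nrvc] add [ngapk,clg,drruf] -> 15 lines: bccb dlmy zsi enqog wqpj ngapk clg drruf fpqg zllx qfpga otakw ejnlg poolw nrl
Hunk 4: at line 7 remove [fpqg,zllx,qfpga] add [omz,gurw,xzq] -> 15 lines: bccb dlmy zsi enqog wqpj ngapk clg drruf omz gurw xzq otakw ejnlg poolw nrl
Hunk 5: at line 5 remove [clg,drruf,omz] add [tfrnt] -> 13 lines: bccb dlmy zsi enqog wqpj ngapk tfrnt gurw xzq otakw ejnlg poolw nrl
Final line 3: zsi

Answer: zsi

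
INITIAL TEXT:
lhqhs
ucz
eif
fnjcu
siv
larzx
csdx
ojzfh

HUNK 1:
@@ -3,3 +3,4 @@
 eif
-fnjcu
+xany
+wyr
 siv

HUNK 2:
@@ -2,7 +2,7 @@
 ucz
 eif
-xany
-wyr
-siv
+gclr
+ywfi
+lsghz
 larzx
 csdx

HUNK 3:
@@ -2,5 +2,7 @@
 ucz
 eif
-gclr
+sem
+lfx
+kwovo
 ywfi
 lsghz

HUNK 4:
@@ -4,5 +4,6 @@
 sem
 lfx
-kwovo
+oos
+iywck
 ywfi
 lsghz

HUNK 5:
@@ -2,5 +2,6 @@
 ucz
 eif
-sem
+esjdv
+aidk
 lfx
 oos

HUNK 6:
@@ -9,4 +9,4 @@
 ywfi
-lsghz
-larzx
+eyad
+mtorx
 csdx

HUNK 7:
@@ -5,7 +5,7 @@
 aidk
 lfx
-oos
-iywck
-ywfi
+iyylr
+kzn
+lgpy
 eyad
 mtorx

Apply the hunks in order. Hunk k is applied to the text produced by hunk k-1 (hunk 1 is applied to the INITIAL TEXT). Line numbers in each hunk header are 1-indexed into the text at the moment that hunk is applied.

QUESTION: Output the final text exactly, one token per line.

Answer: lhqhs
ucz
eif
esjdv
aidk
lfx
iyylr
kzn
lgpy
eyad
mtorx
csdx
ojzfh

Derivation:
Hunk 1: at line 3 remove [fnjcu] add [xany,wyr] -> 9 lines: lhqhs ucz eif xany wyr siv larzx csdx ojzfh
Hunk 2: at line 2 remove [xany,wyr,siv] add [gclr,ywfi,lsghz] -> 9 lines: lhqhs ucz eif gclr ywfi lsghz larzx csdx ojzfh
Hunk 3: at line 2 remove [gclr] add [sem,lfx,kwovo] -> 11 lines: lhqhs ucz eif sem lfx kwovo ywfi lsghz larzx csdx ojzfh
Hunk 4: at line 4 remove [kwovo] add [oos,iywck] -> 12 lines: lhqhs ucz eif sem lfx oos iywck ywfi lsghz larzx csdx ojzfh
Hunk 5: at line 2 remove [sem] add [esjdv,aidk] -> 13 lines: lhqhs ucz eif esjdv aidk lfx oos iywck ywfi lsghz larzx csdx ojzfh
Hunk 6: at line 9 remove [lsghz,larzx] add [eyad,mtorx] -> 13 lines: lhqhs ucz eif esjdv aidk lfx oos iywck ywfi eyad mtorx csdx ojzfh
Hunk 7: at line 5 remove [oos,iywck,ywfi] add [iyylr,kzn,lgpy] -> 13 lines: lhqhs ucz eif esjdv aidk lfx iyylr kzn lgpy eyad mtorx csdx ojzfh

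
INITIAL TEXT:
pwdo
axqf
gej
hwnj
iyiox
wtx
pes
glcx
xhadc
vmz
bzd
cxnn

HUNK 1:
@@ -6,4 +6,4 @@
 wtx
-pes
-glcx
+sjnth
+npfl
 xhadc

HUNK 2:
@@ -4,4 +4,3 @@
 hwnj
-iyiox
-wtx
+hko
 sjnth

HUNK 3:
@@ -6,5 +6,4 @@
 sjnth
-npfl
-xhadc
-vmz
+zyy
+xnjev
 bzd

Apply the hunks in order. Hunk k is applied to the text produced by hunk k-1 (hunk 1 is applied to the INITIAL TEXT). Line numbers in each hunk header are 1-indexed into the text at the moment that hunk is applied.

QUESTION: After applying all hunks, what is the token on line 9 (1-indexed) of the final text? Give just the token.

Answer: bzd

Derivation:
Hunk 1: at line 6 remove [pes,glcx] add [sjnth,npfl] -> 12 lines: pwdo axqf gej hwnj iyiox wtx sjnth npfl xhadc vmz bzd cxnn
Hunk 2: at line 4 remove [iyiox,wtx] add [hko] -> 11 lines: pwdo axqf gej hwnj hko sjnth npfl xhadc vmz bzd cxnn
Hunk 3: at line 6 remove [npfl,xhadc,vmz] add [zyy,xnjev] -> 10 lines: pwdo axqf gej hwnj hko sjnth zyy xnjev bzd cxnn
Final line 9: bzd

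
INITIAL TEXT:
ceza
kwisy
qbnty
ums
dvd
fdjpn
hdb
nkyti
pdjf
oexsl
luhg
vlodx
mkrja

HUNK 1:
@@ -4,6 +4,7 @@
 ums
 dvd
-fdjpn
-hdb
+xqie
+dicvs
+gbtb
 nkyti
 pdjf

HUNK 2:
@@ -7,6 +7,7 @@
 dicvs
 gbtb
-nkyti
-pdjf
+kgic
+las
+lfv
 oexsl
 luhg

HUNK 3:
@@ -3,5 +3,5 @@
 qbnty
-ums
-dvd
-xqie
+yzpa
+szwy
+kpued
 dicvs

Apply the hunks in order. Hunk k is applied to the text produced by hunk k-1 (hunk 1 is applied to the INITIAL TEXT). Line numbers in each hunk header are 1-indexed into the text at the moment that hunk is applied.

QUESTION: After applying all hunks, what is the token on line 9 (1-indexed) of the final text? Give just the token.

Answer: kgic

Derivation:
Hunk 1: at line 4 remove [fdjpn,hdb] add [xqie,dicvs,gbtb] -> 14 lines: ceza kwisy qbnty ums dvd xqie dicvs gbtb nkyti pdjf oexsl luhg vlodx mkrja
Hunk 2: at line 7 remove [nkyti,pdjf] add [kgic,las,lfv] -> 15 lines: ceza kwisy qbnty ums dvd xqie dicvs gbtb kgic las lfv oexsl luhg vlodx mkrja
Hunk 3: at line 3 remove [ums,dvd,xqie] add [yzpa,szwy,kpued] -> 15 lines: ceza kwisy qbnty yzpa szwy kpued dicvs gbtb kgic las lfv oexsl luhg vlodx mkrja
Final line 9: kgic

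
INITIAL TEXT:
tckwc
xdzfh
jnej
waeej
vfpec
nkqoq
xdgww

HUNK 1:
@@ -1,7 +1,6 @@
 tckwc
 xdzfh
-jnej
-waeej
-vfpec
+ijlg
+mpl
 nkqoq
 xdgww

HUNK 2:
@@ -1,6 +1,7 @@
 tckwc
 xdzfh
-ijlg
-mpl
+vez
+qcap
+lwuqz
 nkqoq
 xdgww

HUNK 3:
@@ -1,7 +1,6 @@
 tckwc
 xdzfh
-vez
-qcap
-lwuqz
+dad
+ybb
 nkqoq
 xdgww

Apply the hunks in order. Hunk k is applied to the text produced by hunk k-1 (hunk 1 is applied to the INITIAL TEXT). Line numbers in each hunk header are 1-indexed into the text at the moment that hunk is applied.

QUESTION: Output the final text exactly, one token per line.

Hunk 1: at line 1 remove [jnej,waeej,vfpec] add [ijlg,mpl] -> 6 lines: tckwc xdzfh ijlg mpl nkqoq xdgww
Hunk 2: at line 1 remove [ijlg,mpl] add [vez,qcap,lwuqz] -> 7 lines: tckwc xdzfh vez qcap lwuqz nkqoq xdgww
Hunk 3: at line 1 remove [vez,qcap,lwuqz] add [dad,ybb] -> 6 lines: tckwc xdzfh dad ybb nkqoq xdgww

Answer: tckwc
xdzfh
dad
ybb
nkqoq
xdgww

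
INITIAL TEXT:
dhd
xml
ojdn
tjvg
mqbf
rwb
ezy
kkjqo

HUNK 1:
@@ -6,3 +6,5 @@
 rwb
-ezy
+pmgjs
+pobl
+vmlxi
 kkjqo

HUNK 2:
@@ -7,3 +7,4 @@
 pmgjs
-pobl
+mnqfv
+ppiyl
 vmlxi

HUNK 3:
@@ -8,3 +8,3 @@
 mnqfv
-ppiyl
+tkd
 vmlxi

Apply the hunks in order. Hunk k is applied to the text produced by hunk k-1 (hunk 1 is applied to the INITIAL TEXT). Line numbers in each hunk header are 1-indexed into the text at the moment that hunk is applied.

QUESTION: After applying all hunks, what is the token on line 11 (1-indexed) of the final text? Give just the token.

Hunk 1: at line 6 remove [ezy] add [pmgjs,pobl,vmlxi] -> 10 lines: dhd xml ojdn tjvg mqbf rwb pmgjs pobl vmlxi kkjqo
Hunk 2: at line 7 remove [pobl] add [mnqfv,ppiyl] -> 11 lines: dhd xml ojdn tjvg mqbf rwb pmgjs mnqfv ppiyl vmlxi kkjqo
Hunk 3: at line 8 remove [ppiyl] add [tkd] -> 11 lines: dhd xml ojdn tjvg mqbf rwb pmgjs mnqfv tkd vmlxi kkjqo
Final line 11: kkjqo

Answer: kkjqo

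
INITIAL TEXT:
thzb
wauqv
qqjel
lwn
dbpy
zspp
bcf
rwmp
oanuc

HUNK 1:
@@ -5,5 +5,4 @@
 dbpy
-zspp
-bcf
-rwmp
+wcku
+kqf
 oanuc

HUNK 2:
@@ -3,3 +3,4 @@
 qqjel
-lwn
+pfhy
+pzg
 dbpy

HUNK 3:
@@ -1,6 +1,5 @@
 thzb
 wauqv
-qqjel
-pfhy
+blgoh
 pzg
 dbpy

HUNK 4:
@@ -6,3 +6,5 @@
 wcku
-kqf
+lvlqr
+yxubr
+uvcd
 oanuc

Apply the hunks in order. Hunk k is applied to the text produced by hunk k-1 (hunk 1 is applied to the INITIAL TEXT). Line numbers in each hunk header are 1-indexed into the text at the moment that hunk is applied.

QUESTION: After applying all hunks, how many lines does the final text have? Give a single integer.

Answer: 10

Derivation:
Hunk 1: at line 5 remove [zspp,bcf,rwmp] add [wcku,kqf] -> 8 lines: thzb wauqv qqjel lwn dbpy wcku kqf oanuc
Hunk 2: at line 3 remove [lwn] add [pfhy,pzg] -> 9 lines: thzb wauqv qqjel pfhy pzg dbpy wcku kqf oanuc
Hunk 3: at line 1 remove [qqjel,pfhy] add [blgoh] -> 8 lines: thzb wauqv blgoh pzg dbpy wcku kqf oanuc
Hunk 4: at line 6 remove [kqf] add [lvlqr,yxubr,uvcd] -> 10 lines: thzb wauqv blgoh pzg dbpy wcku lvlqr yxubr uvcd oanuc
Final line count: 10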